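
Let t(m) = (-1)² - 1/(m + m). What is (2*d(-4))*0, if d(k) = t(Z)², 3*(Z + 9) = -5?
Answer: 0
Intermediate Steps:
Z = -32/3 (Z = -9 + (⅓)*(-5) = -9 - 5/3 = -32/3 ≈ -10.667)
t(m) = 1 - 1/(2*m)
d(k) = 4489/4096 (d(k) = ((-½ - 32/3)/(-32/3))² = (-3/32*(-67/6))² = (67/64)² = 4489/4096)
(2*d(-4))*0 = (2*(4489/4096))*0 = (4489/2048)*0 = 0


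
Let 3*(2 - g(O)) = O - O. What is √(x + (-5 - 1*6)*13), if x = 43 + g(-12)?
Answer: 7*I*√2 ≈ 9.8995*I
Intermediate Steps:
g(O) = 2 (g(O) = 2 - (O - O)/3 = 2 - ⅓*0 = 2 + 0 = 2)
x = 45 (x = 43 + 2 = 45)
√(x + (-5 - 1*6)*13) = √(45 + (-5 - 1*6)*13) = √(45 + (-5 - 6)*13) = √(45 - 11*13) = √(45 - 143) = √(-98) = 7*I*√2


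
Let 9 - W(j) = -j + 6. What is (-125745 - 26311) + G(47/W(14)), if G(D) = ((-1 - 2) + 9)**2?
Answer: -152020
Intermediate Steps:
W(j) = 3 + j (W(j) = 9 - (-j + 6) = 9 - (6 - j) = 9 + (-6 + j) = 3 + j)
G(D) = 36 (G(D) = (-3 + 9)**2 = 6**2 = 36)
(-125745 - 26311) + G(47/W(14)) = (-125745 - 26311) + 36 = -152056 + 36 = -152020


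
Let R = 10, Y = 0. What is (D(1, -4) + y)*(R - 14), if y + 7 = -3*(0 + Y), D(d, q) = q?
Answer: 44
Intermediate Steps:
y = -7 (y = -7 - 3*(0 + 0) = -7 - 3*0 = -7 + 0 = -7)
(D(1, -4) + y)*(R - 14) = (-4 - 7)*(10 - 14) = -11*(-4) = 44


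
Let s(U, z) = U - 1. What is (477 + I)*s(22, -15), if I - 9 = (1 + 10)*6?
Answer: 11592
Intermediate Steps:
I = 75 (I = 9 + (1 + 10)*6 = 9 + 11*6 = 9 + 66 = 75)
s(U, z) = -1 + U
(477 + I)*s(22, -15) = (477 + 75)*(-1 + 22) = 552*21 = 11592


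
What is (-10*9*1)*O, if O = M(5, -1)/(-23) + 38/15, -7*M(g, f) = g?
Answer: -37158/161 ≈ -230.79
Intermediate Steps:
M(g, f) = -g/7
O = 6193/2415 (O = -⅐*5/(-23) + 38/15 = -5/7*(-1/23) + 38*(1/15) = 5/161 + 38/15 = 6193/2415 ≈ 2.5644)
(-10*9*1)*O = (-10*9*1)*(6193/2415) = -90*1*(6193/2415) = -90*6193/2415 = -37158/161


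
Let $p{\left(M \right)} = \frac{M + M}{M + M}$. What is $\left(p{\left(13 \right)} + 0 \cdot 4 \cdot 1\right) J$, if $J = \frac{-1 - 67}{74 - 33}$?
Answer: $- \frac{68}{41} \approx -1.6585$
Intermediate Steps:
$p{\left(M \right)} = 1$ ($p{\left(M \right)} = \frac{2 M}{2 M} = 2 M \frac{1}{2 M} = 1$)
$J = - \frac{68}{41} \approx -1.6585$
$\left(p{\left(13 \right)} + 0 \cdot 4 \cdot 1\right) J = \left(1 + 0 \cdot 4 \cdot 1\right) \left(- \frac{68}{41}\right) = \left(1 + 0 \cdot 1\right) \left(- \frac{68}{41}\right) = \left(1 + 0\right) \left(- \frac{68}{41}\right) = 1 \left(- \frac{68}{41}\right) = - \frac{68}{41}$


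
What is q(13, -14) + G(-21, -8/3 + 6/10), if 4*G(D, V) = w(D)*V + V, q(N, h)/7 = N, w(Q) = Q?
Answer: 304/3 ≈ 101.33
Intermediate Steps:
q(N, h) = 7*N
G(D, V) = V/4 + D*V/4 (G(D, V) = (D*V + V)/4 = (V + D*V)/4 = V/4 + D*V/4)
q(13, -14) + G(-21, -8/3 + 6/10) = 7*13 + (-8/3 + 6/10)*(1 - 21)/4 = 91 + (1/4)*(-8*1/3 + 6*(1/10))*(-20) = 91 + (1/4)*(-8/3 + 3/5)*(-20) = 91 + (1/4)*(-31/15)*(-20) = 91 + 31/3 = 304/3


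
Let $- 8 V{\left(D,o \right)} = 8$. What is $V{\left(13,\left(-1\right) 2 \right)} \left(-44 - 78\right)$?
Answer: $122$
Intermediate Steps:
$V{\left(D,o \right)} = -1$ ($V{\left(D,o \right)} = \left(- \frac{1}{8}\right) 8 = -1$)
$V{\left(13,\left(-1\right) 2 \right)} \left(-44 - 78\right) = - (-44 - 78) = \left(-1\right) \left(-122\right) = 122$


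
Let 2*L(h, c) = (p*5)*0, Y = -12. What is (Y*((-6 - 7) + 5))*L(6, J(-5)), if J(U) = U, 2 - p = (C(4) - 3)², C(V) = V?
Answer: 0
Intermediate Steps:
p = 1 (p = 2 - (4 - 3)² = 2 - 1*1² = 2 - 1*1 = 2 - 1 = 1)
L(h, c) = 0 (L(h, c) = ((1*5)*0)/2 = (5*0)/2 = (½)*0 = 0)
(Y*((-6 - 7) + 5))*L(6, J(-5)) = -12*((-6 - 7) + 5)*0 = -12*(-13 + 5)*0 = -12*(-8)*0 = 96*0 = 0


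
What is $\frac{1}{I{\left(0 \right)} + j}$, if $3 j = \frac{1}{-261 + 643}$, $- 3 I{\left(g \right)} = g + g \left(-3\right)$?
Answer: $1146$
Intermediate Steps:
$I{\left(g \right)} = \frac{2 g}{3}$ ($I{\left(g \right)} = - \frac{g + g \left(-3\right)}{3} = - \frac{g - 3 g}{3} = - \frac{\left(-2\right) g}{3} = \frac{2 g}{3}$)
$j = \frac{1}{1146}$ ($j = \frac{1}{3 \left(-261 + 643\right)} = \frac{1}{3 \cdot 382} = \frac{1}{3} \cdot \frac{1}{382} = \frac{1}{1146} \approx 0.0008726$)
$\frac{1}{I{\left(0 \right)} + j} = \frac{1}{\frac{2}{3} \cdot 0 + \frac{1}{1146}} = \frac{1}{0 + \frac{1}{1146}} = \frac{1}{\frac{1}{1146}} = 1146$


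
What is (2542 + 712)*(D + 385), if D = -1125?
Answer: -2407960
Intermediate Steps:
(2542 + 712)*(D + 385) = (2542 + 712)*(-1125 + 385) = 3254*(-740) = -2407960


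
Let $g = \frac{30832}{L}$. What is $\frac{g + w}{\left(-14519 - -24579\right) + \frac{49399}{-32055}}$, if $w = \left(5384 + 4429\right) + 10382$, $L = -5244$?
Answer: $\frac{282809906845}{140899244737} \approx 2.0072$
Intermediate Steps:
$g = - \frac{7708}{1311}$ ($g = \frac{30832}{-5244} = 30832 \left(- \frac{1}{5244}\right) = - \frac{7708}{1311} \approx -5.8795$)
$w = 20195$ ($w = 9813 + 10382 = 20195$)
$\frac{g + w}{\left(-14519 - -24579\right) + \frac{49399}{-32055}} = \frac{- \frac{7708}{1311} + 20195}{\left(-14519 - -24579\right) + \frac{49399}{-32055}} = \frac{26467937}{1311 \left(\left(-14519 + 24579\right) + 49399 \left(- \frac{1}{32055}\right)\right)} = \frac{26467937}{1311 \left(10060 - \frac{49399}{32055}\right)} = \frac{26467937}{1311 \cdot \frac{322423901}{32055}} = \frac{26467937}{1311} \cdot \frac{32055}{322423901} = \frac{282809906845}{140899244737}$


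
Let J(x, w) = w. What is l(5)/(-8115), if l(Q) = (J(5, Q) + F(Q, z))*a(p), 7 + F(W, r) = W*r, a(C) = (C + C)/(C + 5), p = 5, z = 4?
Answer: -6/2705 ≈ -0.0022181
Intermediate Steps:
a(C) = 2*C/(5 + C) (a(C) = (2*C)/(5 + C) = 2*C/(5 + C))
F(W, r) = -7 + W*r
l(Q) = -7 + 5*Q (l(Q) = (Q + (-7 + Q*4))*(2*5/(5 + 5)) = (Q + (-7 + 4*Q))*(2*5/10) = (-7 + 5*Q)*(2*5*(⅒)) = (-7 + 5*Q)*1 = -7 + 5*Q)
l(5)/(-8115) = (-7 + 5*5)/(-8115) = (-7 + 25)*(-1/8115) = 18*(-1/8115) = -6/2705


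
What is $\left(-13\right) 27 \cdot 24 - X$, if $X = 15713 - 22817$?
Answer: $-1320$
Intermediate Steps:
$X = -7104$
$\left(-13\right) 27 \cdot 24 - X = \left(-13\right) 27 \cdot 24 - -7104 = \left(-351\right) 24 + 7104 = -8424 + 7104 = -1320$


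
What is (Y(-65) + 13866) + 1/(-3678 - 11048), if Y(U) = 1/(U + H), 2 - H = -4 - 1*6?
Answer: 10822093169/780478 ≈ 13866.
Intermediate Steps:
H = 12 (H = 2 - (-4 - 1*6) = 2 - (-4 - 6) = 2 - 1*(-10) = 2 + 10 = 12)
Y(U) = 1/(12 + U) (Y(U) = 1/(U + 12) = 1/(12 + U))
(Y(-65) + 13866) + 1/(-3678 - 11048) = (1/(12 - 65) + 13866) + 1/(-3678 - 11048) = (1/(-53) + 13866) + 1/(-14726) = (-1/53 + 13866) - 1/14726 = 734897/53 - 1/14726 = 10822093169/780478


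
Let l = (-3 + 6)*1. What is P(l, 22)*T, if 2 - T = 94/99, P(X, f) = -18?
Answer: -208/11 ≈ -18.909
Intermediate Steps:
l = 3 (l = 3*1 = 3)
T = 104/99 (T = 2 - 94/99 = 104/99 ≈ 1.0505)
P(l, 22)*T = -18*104/99 = -208/11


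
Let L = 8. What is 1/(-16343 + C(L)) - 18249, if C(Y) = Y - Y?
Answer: -298243408/16343 ≈ -18249.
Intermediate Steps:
C(Y) = 0
1/(-16343 + C(L)) - 18249 = 1/(-16343 + 0) - 18249 = 1/(-16343) - 18249 = -1/16343 - 18249 = -298243408/16343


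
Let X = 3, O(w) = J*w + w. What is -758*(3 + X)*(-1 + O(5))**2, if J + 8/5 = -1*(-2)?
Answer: -163728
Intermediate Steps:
J = 2/5 (J = -8/5 - 1*(-2) = -8/5 + 2 = 2/5 ≈ 0.40000)
O(w) = 7*w/5 (O(w) = 2*w/5 + w = 7*w/5)
-758*(3 + X)*(-1 + O(5))**2 = -758*(3 + 3)*(-1 + (7/5)*5)**2 = -4548*(-1 + 7)**2 = -4548*6**2 = -4548*36 = -758*216 = -163728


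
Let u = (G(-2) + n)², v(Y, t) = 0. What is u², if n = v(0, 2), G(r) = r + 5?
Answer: 81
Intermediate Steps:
G(r) = 5 + r
n = 0
u = 9 (u = ((5 - 2) + 0)² = (3 + 0)² = 3² = 9)
u² = 9² = 81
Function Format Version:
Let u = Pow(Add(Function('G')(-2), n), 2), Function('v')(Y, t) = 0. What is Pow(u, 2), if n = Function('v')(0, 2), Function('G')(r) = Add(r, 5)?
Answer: 81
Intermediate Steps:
Function('G')(r) = Add(5, r)
n = 0
u = 9 (u = Pow(Add(Add(5, -2), 0), 2) = Pow(Add(3, 0), 2) = Pow(3, 2) = 9)
Pow(u, 2) = Pow(9, 2) = 81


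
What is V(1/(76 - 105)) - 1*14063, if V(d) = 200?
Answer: -13863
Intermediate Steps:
V(1/(76 - 105)) - 1*14063 = 200 - 1*14063 = 200 - 14063 = -13863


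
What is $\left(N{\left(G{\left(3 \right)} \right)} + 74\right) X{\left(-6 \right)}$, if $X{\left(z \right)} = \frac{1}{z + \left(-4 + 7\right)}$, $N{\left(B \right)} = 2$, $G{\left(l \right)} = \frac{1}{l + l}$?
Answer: $- \frac{76}{3} \approx -25.333$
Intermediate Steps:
$G{\left(l \right)} = \frac{1}{2 l}$
$X{\left(z \right)} = \frac{1}{3 + z}$ ($X{\left(z \right)} = \frac{1}{z + 3} = \frac{1}{3 + z}$)
$\left(N{\left(G{\left(3 \right)} \right)} + 74\right) X{\left(-6 \right)} = \frac{2 + 74}{3 - 6} = \frac{76}{-3} = 76 \left(- \frac{1}{3}\right) = - \frac{76}{3}$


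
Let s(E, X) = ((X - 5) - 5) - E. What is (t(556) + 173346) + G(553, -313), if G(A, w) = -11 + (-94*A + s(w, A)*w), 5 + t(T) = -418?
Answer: -146998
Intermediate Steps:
s(E, X) = -10 + X - E (s(E, X) = ((-5 + X) - 5) - E = (-10 + X) - E = -10 + X - E)
t(T) = -423 (t(T) = -5 - 418 = -423)
G(A, w) = -11 - 94*A + w*(-10 + A - w) (G(A, w) = -11 + (-94*A + (-10 + A - w)*w) = -11 + (-94*A + w*(-10 + A - w)) = -11 - 94*A + w*(-10 + A - w))
(t(556) + 173346) + G(553, -313) = (-423 + 173346) + (-11 - 94*553 - 1*(-313)*(10 - 313 - 1*553)) = 172923 + (-11 - 51982 - 1*(-313)*(10 - 313 - 553)) = 172923 + (-11 - 51982 - 1*(-313)*(-856)) = 172923 + (-11 - 51982 - 267928) = 172923 - 319921 = -146998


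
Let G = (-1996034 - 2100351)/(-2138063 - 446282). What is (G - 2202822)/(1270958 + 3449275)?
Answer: -162652797863/348534587211 ≈ -0.46668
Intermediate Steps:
G = 819277/516869 (G = -4096385/(-2584345) = -4096385*(-1/2584345) = 819277/516869 ≈ 1.5851)
(G - 2202822)/(1270958 + 3449275) = (819277/516869 - 2202822)/(1270958 + 3449275) = -1138569585041/516869/4720233 = -1138569585041/516869*1/4720233 = -162652797863/348534587211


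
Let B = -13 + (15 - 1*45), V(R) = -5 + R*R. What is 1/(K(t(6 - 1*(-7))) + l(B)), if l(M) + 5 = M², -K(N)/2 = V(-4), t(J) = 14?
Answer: 1/1822 ≈ 0.00054885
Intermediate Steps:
V(R) = -5 + R²
K(N) = -22 (K(N) = -2*(-5 + (-4)²) = -2*(-5 + 16) = -2*11 = -22)
B = -43 (B = -13 + (15 - 45) = -13 - 30 = -43)
l(M) = -5 + M²
1/(K(t(6 - 1*(-7))) + l(B)) = 1/(-22 + (-5 + (-43)²)) = 1/(-22 + (-5 + 1849)) = 1/(-22 + 1844) = 1/1822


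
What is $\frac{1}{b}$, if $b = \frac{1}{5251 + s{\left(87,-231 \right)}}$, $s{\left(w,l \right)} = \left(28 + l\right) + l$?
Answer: $4817$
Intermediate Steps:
$s{\left(w,l \right)} = 28 + 2 l$
$b = \frac{1}{4817}$ ($b = \frac{1}{5251 + \left(28 + 2 \left(-231\right)\right)} = \frac{1}{5251 + \left(28 - 462\right)} = \frac{1}{5251 - 434} = \frac{1}{4817} \approx 0.0002076$)
$\frac{1}{b} = \frac{1}{\frac{1}{4817}} = 4817$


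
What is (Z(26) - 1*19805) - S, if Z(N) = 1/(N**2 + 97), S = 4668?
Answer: -18917628/773 ≈ -24473.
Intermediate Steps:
Z(N) = 1/(97 + N**2)
(Z(26) - 1*19805) - S = (1/(97 + 26**2) - 1*19805) - 1*4668 = (1/(97 + 676) - 19805) - 4668 = (1/773 - 19805) - 4668 = -15309264/773 - 4668 = -18917628/773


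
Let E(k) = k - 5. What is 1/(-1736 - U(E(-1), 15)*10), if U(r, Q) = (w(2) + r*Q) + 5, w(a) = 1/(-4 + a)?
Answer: -1/881 ≈ -0.0011351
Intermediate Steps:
E(k) = -5 + k
U(r, Q) = 9/2 + Q*r (U(r, Q) = (1/(-4 + 2) + r*Q) + 5 = (1/(-2) + Q*r) + 5 = (-½ + Q*r) + 5 = 9/2 + Q*r)
1/(-1736 - U(E(-1), 15)*10) = 1/(-1736 - (9/2 + 15*(-5 - 1))*10) = 1/(-1736 - (9/2 + 15*(-6))*10) = 1/(-1736 - (9/2 - 90)*10) = 1/(-1736 - (-171)*10/2) = 1/(-1736 - 1*(-855)) = 1/(-1736 + 855) = 1/(-881) = -1/881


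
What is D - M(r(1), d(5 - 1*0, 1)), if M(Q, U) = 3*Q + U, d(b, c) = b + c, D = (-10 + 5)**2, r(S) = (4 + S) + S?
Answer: 1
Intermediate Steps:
r(S) = 4 + 2*S
D = 25 (D = (-5)**2 = 25)
M(Q, U) = U + 3*Q
D - M(r(1), d(5 - 1*0, 1)) = 25 - (((5 - 1*0) + 1) + 3*(4 + 2*1)) = 25 - (((5 + 0) + 1) + 3*(4 + 2)) = 25 - ((5 + 1) + 3*6) = 25 - (6 + 18) = 25 - 1*24 = 25 - 24 = 1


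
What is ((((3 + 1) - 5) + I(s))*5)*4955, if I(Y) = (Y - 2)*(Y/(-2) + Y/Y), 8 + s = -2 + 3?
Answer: -2056325/2 ≈ -1.0282e+6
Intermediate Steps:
s = -7 (s = -8 + (-2 + 3) = -8 + 1 = -7)
I(Y) = (1 - Y/2)*(-2 + Y) (I(Y) = (-2 + Y)*(Y*(-½) + 1) = (-2 + Y)*(-Y/2 + 1) = (-2 + Y)*(1 - Y/2) = (1 - Y/2)*(-2 + Y))
((((3 + 1) - 5) + I(s))*5)*4955 = ((((3 + 1) - 5) + (-2 + 2*(-7) - ½*(-7)²))*5)*4955 = (((4 - 5) + (-2 - 14 - ½*49))*5)*4955 = ((-1 + (-2 - 14 - 49/2))*5)*4955 = ((-1 - 81/2)*5)*4955 = -83/2*5*4955 = -415/2*4955 = -2056325/2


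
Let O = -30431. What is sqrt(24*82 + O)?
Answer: I*sqrt(28463) ≈ 168.71*I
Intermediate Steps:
sqrt(24*82 + O) = sqrt(24*82 - 30431) = sqrt(1968 - 30431) = sqrt(-28463) = I*sqrt(28463)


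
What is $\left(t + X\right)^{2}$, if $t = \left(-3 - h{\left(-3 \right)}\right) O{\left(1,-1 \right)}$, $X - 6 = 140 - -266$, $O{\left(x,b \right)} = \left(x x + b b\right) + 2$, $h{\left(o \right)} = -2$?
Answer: $166464$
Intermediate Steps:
$O{\left(x,b \right)} = 2 + b^{2} + x^{2}$ ($O{\left(x,b \right)} = \left(x^{2} + b^{2}\right) + 2 = \left(b^{2} + x^{2}\right) + 2 = 2 + b^{2} + x^{2}$)
$X = 412$ ($X = 6 + \left(140 - -266\right) = 6 + \left(140 + 266\right) = 6 + 406 = 412$)
$t = -4$ ($t = \left(-3 - -2\right) \left(2 + \left(-1\right)^{2} + 1^{2}\right) = \left(-3 + 2\right) \left(2 + 1 + 1\right) = \left(-1\right) 4 = -4$)
$\left(t + X\right)^{2} = \left(-4 + 412\right)^{2} = 408^{2} = 166464$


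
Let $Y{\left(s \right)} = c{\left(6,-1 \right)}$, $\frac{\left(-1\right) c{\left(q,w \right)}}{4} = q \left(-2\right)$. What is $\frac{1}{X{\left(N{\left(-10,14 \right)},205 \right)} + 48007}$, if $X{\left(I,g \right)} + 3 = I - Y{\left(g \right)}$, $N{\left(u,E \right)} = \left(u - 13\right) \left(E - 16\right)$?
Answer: $\frac{1}{48002} \approx 2.0832 \cdot 10^{-5}$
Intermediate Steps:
$c{\left(q,w \right)} = 8 q$ ($c{\left(q,w \right)} = - 4 q \left(-2\right) = - 4 \left(- 2 q\right) = 8 q$)
$Y{\left(s \right)} = 48$ ($Y{\left(s \right)} = 8 \cdot 6 = 48$)
$N{\left(u,E \right)} = \left(-16 + E\right) \left(-13 + u\right)$ ($N{\left(u,E \right)} = \left(-13 + u\right) \left(-16 + E\right) = \left(-16 + E\right) \left(-13 + u\right)$)
$X{\left(I,g \right)} = -51 + I$ ($X{\left(I,g \right)} = -3 + \left(I - 48\right) = -3 + \left(-48 + I\right) = -51 + I$)
$\frac{1}{X{\left(N{\left(-10,14 \right)},205 \right)} + 48007} = \frac{1}{\left(-51 + \left(208 - -160 - 182 + 14 \left(-10\right)\right)\right) + 48007} = \frac{1}{\left(-51 + \left(208 + 160 - 182 - 140\right)\right) + 48007} = \frac{1}{\left(-51 + 46\right) + 48007} = \frac{1}{-5 + 48007} = \frac{1}{48002}$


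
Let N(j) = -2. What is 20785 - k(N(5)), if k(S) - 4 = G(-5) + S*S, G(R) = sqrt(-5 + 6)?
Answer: 20776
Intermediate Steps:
G(R) = 1 (G(R) = sqrt(1) = 1)
k(S) = 5 + S**2 (k(S) = 4 + (1 + S*S) = 4 + (1 + S**2) = 5 + S**2)
20785 - k(N(5)) = 20785 - (5 + (-2)**2) = 20785 - (5 + 4) = 20785 - 1*9 = 20785 - 9 = 20776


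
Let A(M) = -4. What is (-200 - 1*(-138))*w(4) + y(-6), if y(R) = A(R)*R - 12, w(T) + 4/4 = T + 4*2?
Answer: -670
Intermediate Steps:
w(T) = 7 + T (w(T) = -1 + (T + 4*2) = -1 + (T + 8) = -1 + (8 + T) = 7 + T)
y(R) = -12 - 4*R (y(R) = -4*R - 12 = -12 - 4*R)
(-200 - 1*(-138))*w(4) + y(-6) = (-200 - 1*(-138))*(7 + 4) + (-12 - 4*(-6)) = (-200 + 138)*11 + (-12 + 24) = -62*11 + 12 = -682 + 12 = -670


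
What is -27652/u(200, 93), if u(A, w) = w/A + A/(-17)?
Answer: 94016800/38419 ≈ 2447.1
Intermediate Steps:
u(A, w) = -A/17 + w/A (u(A, w) = w/A + A*(-1/17) = w/A - A/17 = -A/17 + w/A)
-27652/u(200, 93) = -27652/(-1/17*200 + 93/200) = -27652/(-200/17 + 93*(1/200)) = -27652/(-200/17 + 93/200) = -27652/(-38419/3400) = -27652*(-3400/38419) = 94016800/38419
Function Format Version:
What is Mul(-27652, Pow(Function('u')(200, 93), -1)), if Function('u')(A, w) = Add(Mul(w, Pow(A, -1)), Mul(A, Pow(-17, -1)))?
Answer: Rational(94016800, 38419) ≈ 2447.1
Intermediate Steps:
Function('u')(A, w) = Add(Mul(Rational(-1, 17), A), Mul(w, Pow(A, -1))) (Function('u')(A, w) = Add(Mul(w, Pow(A, -1)), Mul(A, Rational(-1, 17))) = Add(Mul(w, Pow(A, -1)), Mul(Rational(-1, 17), A)) = Add(Mul(Rational(-1, 17), A), Mul(w, Pow(A, -1))))
Mul(-27652, Pow(Function('u')(200, 93), -1)) = Mul(-27652, Pow(Add(Mul(Rational(-1, 17), 200), Mul(93, Pow(200, -1))), -1)) = Mul(-27652, Pow(Add(Rational(-200, 17), Mul(93, Rational(1, 200))), -1)) = Mul(-27652, Pow(Add(Rational(-200, 17), Rational(93, 200)), -1)) = Mul(-27652, Pow(Rational(-38419, 3400), -1)) = Mul(-27652, Rational(-3400, 38419)) = Rational(94016800, 38419)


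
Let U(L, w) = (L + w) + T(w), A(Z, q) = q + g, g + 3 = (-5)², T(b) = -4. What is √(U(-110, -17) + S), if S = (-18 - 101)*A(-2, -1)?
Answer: I*√2630 ≈ 51.284*I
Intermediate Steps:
g = 22 (g = -3 + (-5)² = -3 + 25 = 22)
A(Z, q) = 22 + q (A(Z, q) = q + 22 = 22 + q)
S = -2499 (S = (-18 - 101)*(22 - 1) = -119*21 = -2499)
U(L, w) = -4 + L + w (U(L, w) = (L + w) - 4 = -4 + L + w)
√(U(-110, -17) + S) = √((-4 - 110 - 17) - 2499) = √(-131 - 2499) = √(-2630) = I*√2630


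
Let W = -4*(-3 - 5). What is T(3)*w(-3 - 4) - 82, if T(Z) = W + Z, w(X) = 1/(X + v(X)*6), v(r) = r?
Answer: -579/7 ≈ -82.714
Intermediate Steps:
W = 32 (W = -4*(-8) = 32)
w(X) = 1/(7*X) (w(X) = 1/(X + X*6) = 1/(X + 6*X) = 1/(7*X))
T(Z) = 32 + Z
T(3)*w(-3 - 4) - 82 = (32 + 3)*(1/(7*(-3 - 4))) - 82 = 35*((⅐)/(-7)) - 82 = 35*((⅐)*(-⅐)) - 82 = 35*(-1/49) - 82 = -5/7 - 82 = -579/7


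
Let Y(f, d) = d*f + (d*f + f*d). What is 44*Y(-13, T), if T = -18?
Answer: 30888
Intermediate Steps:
Y(f, d) = 3*d*f (Y(f, d) = d*f + (d*f + d*f) = d*f + 2*d*f = 3*d*f)
44*Y(-13, T) = 44*(3*(-18)*(-13)) = 44*702 = 30888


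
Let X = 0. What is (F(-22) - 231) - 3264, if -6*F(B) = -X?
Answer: -3495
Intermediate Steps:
F(B) = 0 (F(B) = -(-1)*0/6 = -⅙*0 = 0)
(F(-22) - 231) - 3264 = (0 - 231) - 3264 = -231 - 3264 = -3495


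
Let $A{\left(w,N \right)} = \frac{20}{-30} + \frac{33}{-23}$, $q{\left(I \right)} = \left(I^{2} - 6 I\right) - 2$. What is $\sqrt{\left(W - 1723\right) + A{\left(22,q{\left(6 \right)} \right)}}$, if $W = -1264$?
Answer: $\frac{2 i \sqrt{3557778}}{69} \approx 54.673 i$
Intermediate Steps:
$q{\left(I \right)} = -2 + I^{2} - 6 I$
$A{\left(w,N \right)} = - \frac{145}{69}$ ($A{\left(w,N \right)} = 20 \left(- \frac{1}{30}\right) + 33 \left(- \frac{1}{23}\right) = - \frac{2}{3} - \frac{33}{23} = - \frac{145}{69}$)
$\sqrt{\left(W - 1723\right) + A{\left(22,q{\left(6 \right)} \right)}} = \sqrt{\left(-1264 - 1723\right) - \frac{145}{69}} = \sqrt{-2987 - \frac{145}{69}} = \sqrt{- \frac{206248}{69}} = \frac{2 i \sqrt{3557778}}{69}$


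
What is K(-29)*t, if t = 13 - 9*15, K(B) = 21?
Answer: -2562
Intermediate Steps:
t = -122 (t = 13 - 135 = -122)
K(-29)*t = 21*(-122) = -2562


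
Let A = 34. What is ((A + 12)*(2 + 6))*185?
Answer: 68080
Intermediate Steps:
((A + 12)*(2 + 6))*185 = ((34 + 12)*(2 + 6))*185 = (46*8)*185 = 368*185 = 68080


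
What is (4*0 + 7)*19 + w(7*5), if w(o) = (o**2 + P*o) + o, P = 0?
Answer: 1393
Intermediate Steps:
w(o) = o + o**2 (w(o) = (o**2 + 0*o) + o = (o**2 + 0) + o = o**2 + o = o + o**2)
(4*0 + 7)*19 + w(7*5) = (4*0 + 7)*19 + (7*5)*(1 + 7*5) = (0 + 7)*19 + 35*(1 + 35) = 7*19 + 35*36 = 133 + 1260 = 1393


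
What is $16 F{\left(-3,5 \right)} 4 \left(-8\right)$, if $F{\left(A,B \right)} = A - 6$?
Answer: $4608$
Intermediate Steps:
$F{\left(A,B \right)} = -6 + A$ ($F{\left(A,B \right)} = A - 6 = -6 + A$)
$16 F{\left(-3,5 \right)} 4 \left(-8\right) = 16 \left(-6 - 3\right) 4 \left(-8\right) = 16 \left(-9\right) \left(-32\right) = \left(-144\right) \left(-32\right) = 4608$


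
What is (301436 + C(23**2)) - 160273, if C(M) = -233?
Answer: 140930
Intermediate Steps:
(301436 + C(23**2)) - 160273 = (301436 - 233) - 160273 = 301203 - 160273 = 140930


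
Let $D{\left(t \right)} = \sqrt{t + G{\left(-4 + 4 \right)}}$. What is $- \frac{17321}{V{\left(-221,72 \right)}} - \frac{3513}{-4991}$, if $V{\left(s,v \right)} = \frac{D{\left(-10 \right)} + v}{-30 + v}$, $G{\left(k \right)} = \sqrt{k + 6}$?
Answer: $\frac{3513}{4991} - \frac{727482}{72 + i \sqrt{10 - \sqrt{6}}} \approx -10089.0 + 385.05 i$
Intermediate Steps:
$G{\left(k \right)} = \sqrt{6 + k}$
$D{\left(t \right)} = \sqrt{t + \sqrt{6}}$ ($D{\left(t \right)} = \sqrt{t + \sqrt{6 + \left(-4 + 4\right)}} = \sqrt{t + \sqrt{6 + 0}} = \sqrt{t + \sqrt{6}}$)
$V{\left(s,v \right)} = \frac{v + \sqrt{-10 + \sqrt{6}}}{-30 + v}$ ($V{\left(s,v \right)} = \frac{\sqrt{-10 + \sqrt{6}} + v}{-30 + v} = \frac{v + \sqrt{-10 + \sqrt{6}}}{-30 + v}$)
$- \frac{17321}{V{\left(-221,72 \right)}} - \frac{3513}{-4991} = - \frac{17321}{\frac{1}{-30 + 72} \left(72 + \sqrt{-10 + \sqrt{6}}\right)} - \frac{3513}{-4991} = - \frac{17321}{\frac{1}{42} \left(72 + \sqrt{-10 + \sqrt{6}}\right)} - - \frac{3513}{4991} = - \frac{17321}{\frac{1}{42} \left(72 + \sqrt{-10 + \sqrt{6}}\right)} + \frac{3513}{4991} = - \frac{17321}{\frac{12}{7} + \frac{\sqrt{-10 + \sqrt{6}}}{42}} + \frac{3513}{4991} = \frac{3513}{4991} - \frac{17321}{\frac{12}{7} + \frac{\sqrt{-10 + \sqrt{6}}}{42}}$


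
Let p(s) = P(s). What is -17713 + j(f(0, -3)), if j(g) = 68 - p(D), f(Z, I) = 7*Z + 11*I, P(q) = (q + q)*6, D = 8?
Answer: -17741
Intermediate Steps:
P(q) = 12*q (P(q) = (2*q)*6 = 12*q)
p(s) = 12*s
j(g) = -28 (j(g) = 68 - 12*8 = 68 - 1*96 = 68 - 96 = -28)
-17713 + j(f(0, -3)) = -17713 - 28 = -17741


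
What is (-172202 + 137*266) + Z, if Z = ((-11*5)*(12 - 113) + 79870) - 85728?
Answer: -136063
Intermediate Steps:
Z = -303 (Z = (-55*(-101) + 79870) - 85728 = (5555 + 79870) - 85728 = 85425 - 85728 = -303)
(-172202 + 137*266) + Z = (-172202 + 137*266) - 303 = (-172202 + 36442) - 303 = -135760 - 303 = -136063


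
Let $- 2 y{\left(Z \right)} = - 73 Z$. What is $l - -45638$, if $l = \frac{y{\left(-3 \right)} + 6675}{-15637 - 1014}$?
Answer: $\frac{1519823545}{33302} \approx 45638.0$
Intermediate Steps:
$y{\left(Z \right)} = \frac{73 Z}{2}$ ($y{\left(Z \right)} = - \frac{\left(-73\right) Z}{2} = \frac{73 Z}{2}$)
$l = - \frac{13131}{33302}$ ($l = \frac{\frac{73}{2} \left(-3\right) + 6675}{-15637 - 1014} = \frac{- \frac{219}{2} + 6675}{-16651} = \frac{13131}{2} \left(- \frac{1}{16651}\right) = - \frac{13131}{33302} \approx -0.3943$)
$l - -45638 = - \frac{13131}{33302} - -45638 = - \frac{13131}{33302} + 45638 = \frac{1519823545}{33302}$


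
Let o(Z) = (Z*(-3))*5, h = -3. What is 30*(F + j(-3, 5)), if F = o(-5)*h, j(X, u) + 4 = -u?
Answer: -7020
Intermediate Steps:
j(X, u) = -4 - u
o(Z) = -15*Z (o(Z) = -3*Z*5 = -15*Z)
F = -225 (F = -15*(-5)*(-3) = 75*(-3) = -225)
30*(F + j(-3, 5)) = 30*(-225 + (-4 - 1*5)) = 30*(-225 + (-4 - 5)) = 30*(-225 - 9) = 30*(-234) = -7020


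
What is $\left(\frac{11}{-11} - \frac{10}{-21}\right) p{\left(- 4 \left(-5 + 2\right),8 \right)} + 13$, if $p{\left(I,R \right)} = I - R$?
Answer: $\frac{229}{21} \approx 10.905$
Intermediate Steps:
$\left(\frac{11}{-11} - \frac{10}{-21}\right) p{\left(- 4 \left(-5 + 2\right),8 \right)} + 13 = \left(\frac{11}{-11} - \frac{10}{-21}\right) \left(- 4 \left(-5 + 2\right) - 8\right) + 13 = \left(11 \left(- \frac{1}{11}\right) - - \frac{10}{21}\right) \left(\left(-4\right) \left(-3\right) - 8\right) + 13 = \left(-1 + \frac{10}{21}\right) \left(12 - 8\right) + 13 = \left(- \frac{11}{21}\right) 4 + 13 = - \frac{44}{21} + 13 = \frac{229}{21}$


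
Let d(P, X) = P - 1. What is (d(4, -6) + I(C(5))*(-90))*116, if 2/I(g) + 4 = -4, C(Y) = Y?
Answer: 2958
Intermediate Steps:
d(P, X) = -1 + P
I(g) = -¼ (I(g) = 2/(-4 - 4) = 2/(-8) = 2*(-⅛) = -¼)
(d(4, -6) + I(C(5))*(-90))*116 = ((-1 + 4) - ¼*(-90))*116 = (3 + 45/2)*116 = (51/2)*116 = 2958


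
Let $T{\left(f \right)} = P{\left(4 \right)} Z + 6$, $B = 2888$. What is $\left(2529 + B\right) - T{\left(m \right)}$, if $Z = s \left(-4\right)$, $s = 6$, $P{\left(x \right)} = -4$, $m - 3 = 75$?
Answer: $5315$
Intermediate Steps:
$m = 78$ ($m = 3 + 75 = 78$)
$Z = -24$ ($Z = 6 \left(-4\right) = -24$)
$T{\left(f \right)} = 102$ ($T{\left(f \right)} = \left(-4\right) \left(-24\right) + 6 = 96 + 6 = 102$)
$\left(2529 + B\right) - T{\left(m \right)} = \left(2529 + 2888\right) - 102 = 5417 - 102 = 5315$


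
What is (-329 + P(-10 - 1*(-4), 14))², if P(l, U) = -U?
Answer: 117649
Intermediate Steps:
(-329 + P(-10 - 1*(-4), 14))² = (-329 - 1*14)² = (-329 - 14)² = (-343)² = 117649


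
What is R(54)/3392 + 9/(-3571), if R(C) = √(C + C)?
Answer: -9/3571 + 3*√3/1696 ≈ 0.00054347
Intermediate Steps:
R(C) = √2*√C (R(C) = √(2*C) = √2*√C)
R(54)/3392 + 9/(-3571) = (√2*√54)/3392 + 9/(-3571) = (√2*(3*√6))*(1/3392) + 9*(-1/3571) = (6*√3)*(1/3392) - 9/3571 = 3*√3/1696 - 9/3571 = -9/3571 + 3*√3/1696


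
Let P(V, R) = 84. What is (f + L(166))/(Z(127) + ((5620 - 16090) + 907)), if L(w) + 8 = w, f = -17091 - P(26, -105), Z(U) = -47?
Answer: 17017/9610 ≈ 1.7708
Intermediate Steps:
f = -17175 (f = -17091 - 1*84 = -17091 - 84 = -17175)
L(w) = -8 + w
(f + L(166))/(Z(127) + ((5620 - 16090) + 907)) = (-17175 + (-8 + 166))/(-47 + ((5620 - 16090) + 907)) = (-17175 + 158)/(-47 + (-10470 + 907)) = -17017/(-47 - 9563) = -17017/(-9610) = -17017*(-1/9610) = 17017/9610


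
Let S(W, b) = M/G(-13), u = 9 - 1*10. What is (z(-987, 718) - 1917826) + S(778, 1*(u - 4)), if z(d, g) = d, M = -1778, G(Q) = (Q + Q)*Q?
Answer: -324280286/169 ≈ -1.9188e+6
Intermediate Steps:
G(Q) = 2*Q² (G(Q) = (2*Q)*Q = 2*Q²)
u = -1 (u = 9 - 10 = -1)
S(W, b) = -889/169 (S(W, b) = -1778/(2*(-13)²) = -1778/(2*169) = -1778/338 = -1778*1/338 = -889/169)
(z(-987, 718) - 1917826) + S(778, 1*(u - 4)) = (-987 - 1917826) - 889/169 = -1918813 - 889/169 = -324280286/169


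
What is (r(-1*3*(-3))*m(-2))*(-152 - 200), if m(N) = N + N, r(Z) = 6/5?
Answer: 8448/5 ≈ 1689.6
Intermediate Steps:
r(Z) = 6/5 (r(Z) = 6*(1/5) = 6/5)
m(N) = 2*N
(r(-1*3*(-3))*m(-2))*(-152 - 200) = (6*(2*(-2))/5)*(-152 - 200) = ((6/5)*(-4))*(-352) = -24/5*(-352) = 8448/5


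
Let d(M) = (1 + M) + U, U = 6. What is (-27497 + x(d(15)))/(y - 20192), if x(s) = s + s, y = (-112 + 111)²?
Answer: 27453/20191 ≈ 1.3597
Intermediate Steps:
y = 1 (y = (-1)² = 1)
d(M) = 7 + M (d(M) = (1 + M) + 6 = 7 + M)
x(s) = 2*s
(-27497 + x(d(15)))/(y - 20192) = (-27497 + 2*(7 + 15))/(1 - 20192) = (-27497 + 2*22)/(-20191) = (-27497 + 44)*(-1/20191) = -27453*(-1/20191) = 27453/20191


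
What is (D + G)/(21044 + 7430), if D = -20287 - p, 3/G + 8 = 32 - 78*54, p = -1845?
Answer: -25745033/39749704 ≈ -0.64768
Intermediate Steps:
G = -1/1396 (G = 3/(-8 + (32 - 78*54)) = 3/(-8 + (32 - 4212)) = 3/(-8 - 4180) = 3/(-4188) = 3*(-1/4188) = -1/1396 ≈ -0.00071633)
D = -18442 (D = -20287 - 1*(-1845) = -20287 + 1845 = -18442)
(D + G)/(21044 + 7430) = (-18442 - 1/1396)/(21044 + 7430) = -25745033/1396/28474 = -25745033/1396*1/28474 = -25745033/39749704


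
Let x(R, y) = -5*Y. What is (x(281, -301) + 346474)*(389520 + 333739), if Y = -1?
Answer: 250594055061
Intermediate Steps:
x(R, y) = 5 (x(R, y) = -5*(-1) = 5)
(x(281, -301) + 346474)*(389520 + 333739) = (5 + 346474)*(389520 + 333739) = 346479*723259 = 250594055061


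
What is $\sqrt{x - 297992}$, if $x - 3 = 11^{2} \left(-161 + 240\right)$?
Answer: $i \sqrt{288430} \approx 537.06 i$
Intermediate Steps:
$x = 9562$ ($x = 3 + 11^{2} \left(-161 + 240\right) = 3 + 121 \cdot 79 = 3 + 9559 = 9562$)
$\sqrt{x - 297992} = \sqrt{9562 - 297992} = \sqrt{-288430} = i \sqrt{288430}$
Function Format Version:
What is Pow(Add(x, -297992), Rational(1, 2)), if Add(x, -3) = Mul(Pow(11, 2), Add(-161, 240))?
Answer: Mul(I, Pow(288430, Rational(1, 2))) ≈ Mul(537.06, I)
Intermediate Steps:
x = 9562 (x = Add(3, Mul(Pow(11, 2), Add(-161, 240))) = Add(3, Mul(121, 79)) = Add(3, 9559) = 9562)
Pow(Add(x, -297992), Rational(1, 2)) = Pow(Add(9562, -297992), Rational(1, 2)) = Pow(-288430, Rational(1, 2)) = Mul(I, Pow(288430, Rational(1, 2)))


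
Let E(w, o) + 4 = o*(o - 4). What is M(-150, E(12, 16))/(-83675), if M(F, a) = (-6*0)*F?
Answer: 0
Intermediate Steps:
E(w, o) = -4 + o*(-4 + o) (E(w, o) = -4 + o*(o - 4) = -4 + o*(-4 + o))
M(F, a) = 0 (M(F, a) = 0*F = 0)
M(-150, E(12, 16))/(-83675) = 0/(-83675) = 0*(-1/83675) = 0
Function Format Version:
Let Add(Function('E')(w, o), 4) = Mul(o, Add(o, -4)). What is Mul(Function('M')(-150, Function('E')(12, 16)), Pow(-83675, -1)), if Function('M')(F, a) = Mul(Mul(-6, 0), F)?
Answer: 0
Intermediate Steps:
Function('E')(w, o) = Add(-4, Mul(o, Add(-4, o))) (Function('E')(w, o) = Add(-4, Mul(o, Add(o, -4))) = Add(-4, Mul(o, Add(-4, o))))
Function('M')(F, a) = 0 (Function('M')(F, a) = Mul(0, F) = 0)
Mul(Function('M')(-150, Function('E')(12, 16)), Pow(-83675, -1)) = Mul(0, Pow(-83675, -1)) = Mul(0, Rational(-1, 83675)) = 0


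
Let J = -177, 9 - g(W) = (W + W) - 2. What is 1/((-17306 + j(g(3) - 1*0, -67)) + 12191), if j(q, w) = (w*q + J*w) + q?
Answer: 1/6414 ≈ 0.00015591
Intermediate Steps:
g(W) = 11 - 2*W (g(W) = 9 - ((W + W) - 2) = 9 - (2*W - 2) = 9 - (-2 + 2*W) = 9 + (2 - 2*W) = 11 - 2*W)
j(q, w) = q - 177*w + q*w (j(q, w) = (w*q - 177*w) + q = (q*w - 177*w) + q = (-177*w + q*w) + q = q - 177*w + q*w)
1/((-17306 + j(g(3) - 1*0, -67)) + 12191) = 1/((-17306 + (((11 - 2*3) - 1*0) - 177*(-67) + ((11 - 2*3) - 1*0)*(-67))) + 12191) = 1/((-17306 + (((11 - 6) + 0) + 11859 + ((11 - 6) + 0)*(-67))) + 12191) = 1/((-17306 + ((5 + 0) + 11859 + (5 + 0)*(-67))) + 12191) = 1/((-17306 + (5 + 11859 + 5*(-67))) + 12191) = 1/((-17306 + (5 + 11859 - 335)) + 12191) = 1/((-17306 + 11529) + 12191) = 1/(-5777 + 12191) = 1/6414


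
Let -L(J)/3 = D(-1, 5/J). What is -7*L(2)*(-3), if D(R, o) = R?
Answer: 63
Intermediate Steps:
L(J) = 3 (L(J) = -3*(-1) = 3)
-7*L(2)*(-3) = -7*3*(-3) = -21*(-3) = 63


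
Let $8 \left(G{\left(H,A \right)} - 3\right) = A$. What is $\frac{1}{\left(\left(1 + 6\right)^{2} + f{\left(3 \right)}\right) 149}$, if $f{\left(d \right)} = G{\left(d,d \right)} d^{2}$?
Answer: $\frac{8}{94615} \approx 8.4553 \cdot 10^{-5}$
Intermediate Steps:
$G{\left(H,A \right)} = 3 + \frac{A}{8}$
$f{\left(d \right)} = d^{2} \left(3 + \frac{d}{8}\right)$ ($f{\left(d \right)} = \left(3 + \frac{d}{8}\right) d^{2} = d^{2} \left(3 + \frac{d}{8}\right)$)
$\frac{1}{\left(\left(1 + 6\right)^{2} + f{\left(3 \right)}\right) 149} = \frac{1}{\left(\left(1 + 6\right)^{2} + \frac{3^{2} \left(24 + 3\right)}{8}\right) 149} = \frac{1}{\left(7^{2} + \frac{1}{8} \cdot 9 \cdot 27\right) 149} = \frac{1}{\left(49 + \frac{243}{8}\right) 149} = \frac{1}{\frac{635}{8} \cdot 149} = \frac{1}{\frac{94615}{8}} = \frac{8}{94615}$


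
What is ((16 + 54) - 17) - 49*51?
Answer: -2446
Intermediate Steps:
((16 + 54) - 17) - 49*51 = (70 - 17) - 2499 = 53 - 2499 = -2446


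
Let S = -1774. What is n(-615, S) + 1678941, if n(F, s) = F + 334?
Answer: 1678660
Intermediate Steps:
n(F, s) = 334 + F
n(-615, S) + 1678941 = (334 - 615) + 1678941 = -281 + 1678941 = 1678660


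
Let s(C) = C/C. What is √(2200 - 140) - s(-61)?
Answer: -1 + 2*√515 ≈ 44.387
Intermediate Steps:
s(C) = 1
√(2200 - 140) - s(-61) = √(2200 - 140) - 1*1 = √2060 - 1 = 2*√515 - 1 = -1 + 2*√515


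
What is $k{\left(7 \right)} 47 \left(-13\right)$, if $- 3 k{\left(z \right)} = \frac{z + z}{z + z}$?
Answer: $\frac{611}{3} \approx 203.67$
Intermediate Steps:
$k{\left(z \right)} = - \frac{1}{3}$ ($k{\left(z \right)} = - \frac{\left(z + z\right) \frac{1}{z + z}}{3} = - \frac{2 z \frac{1}{2 z}}{3} = \left(- \frac{1}{3}\right) 1 = - \frac{1}{3}$)
$k{\left(7 \right)} 47 \left(-13\right) = \left(- \frac{1}{3}\right) 47 \left(-13\right) = \left(- \frac{47}{3}\right) \left(-13\right) = \frac{611}{3}$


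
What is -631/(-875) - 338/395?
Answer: -9301/69125 ≈ -0.13455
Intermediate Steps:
-631/(-875) - 338/395 = -631*(-1/875) - 338*1/395 = 631/875 - 338/395 = -9301/69125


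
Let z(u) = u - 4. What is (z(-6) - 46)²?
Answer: 3136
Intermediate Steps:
z(u) = -4 + u
(z(-6) - 46)² = ((-4 - 6) - 46)² = (-10 - 46)² = (-56)² = 3136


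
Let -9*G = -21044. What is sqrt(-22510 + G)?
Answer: I*sqrt(181546)/3 ≈ 142.03*I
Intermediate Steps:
G = 21044/9 (G = -1/9*(-21044) = 21044/9 ≈ 2338.2)
sqrt(-22510 + G) = sqrt(-22510 + 21044/9) = sqrt(-181546/9) = I*sqrt(181546)/3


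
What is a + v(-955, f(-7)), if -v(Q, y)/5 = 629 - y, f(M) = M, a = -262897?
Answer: -266077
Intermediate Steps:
v(Q, y) = -3145 + 5*y (v(Q, y) = -5*(629 - y) = -3145 + 5*y)
a + v(-955, f(-7)) = -262897 + (-3145 + 5*(-7)) = -262897 + (-3145 - 35) = -262897 - 3180 = -266077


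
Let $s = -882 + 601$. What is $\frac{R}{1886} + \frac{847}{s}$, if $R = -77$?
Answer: $- \frac{1619079}{529966} \approx -3.0551$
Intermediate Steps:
$s = -281$
$\frac{R}{1886} + \frac{847}{s} = - \frac{77}{1886} + \frac{847}{-281} = \left(-77\right) \frac{1}{1886} + 847 \left(- \frac{1}{281}\right) = - \frac{77}{1886} - \frac{847}{281} = - \frac{1619079}{529966}$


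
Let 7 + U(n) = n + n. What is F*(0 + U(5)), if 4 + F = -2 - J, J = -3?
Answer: -9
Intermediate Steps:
F = -3 (F = -4 + (-2 - 1*(-3)) = -4 + (-2 + 3) = -4 + 1 = -3)
U(n) = -7 + 2*n (U(n) = -7 + (n + n) = -7 + 2*n)
F*(0 + U(5)) = -3*(0 + (-7 + 2*5)) = -3*(0 + (-7 + 10)) = -3*(0 + 3) = -3*3 = -9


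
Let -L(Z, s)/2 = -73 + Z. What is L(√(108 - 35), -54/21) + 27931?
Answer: 28077 - 2*√73 ≈ 28060.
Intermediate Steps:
L(Z, s) = 146 - 2*Z (L(Z, s) = -2*(-73 + Z) = 146 - 2*Z)
L(√(108 - 35), -54/21) + 27931 = (146 - 2*√(108 - 35)) + 27931 = (146 - 2*√73) + 27931 = 28077 - 2*√73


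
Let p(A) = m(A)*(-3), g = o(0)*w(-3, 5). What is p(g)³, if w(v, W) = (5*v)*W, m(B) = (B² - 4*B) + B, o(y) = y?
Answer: 0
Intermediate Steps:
m(B) = B² - 3*B
w(v, W) = 5*W*v
g = 0 (g = 0*(5*5*(-3)) = 0*(-75) = 0)
p(A) = -3*A*(-3 + A) (p(A) = (A*(-3 + A))*(-3) = -3*A*(-3 + A))
p(g)³ = (3*0*(3 - 1*0))³ = (3*0*(3 + 0))³ = (3*0*3)³ = 0³ = 0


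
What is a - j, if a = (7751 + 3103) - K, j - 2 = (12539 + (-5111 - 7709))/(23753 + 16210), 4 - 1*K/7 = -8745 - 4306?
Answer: -3218339998/39963 ≈ -80533.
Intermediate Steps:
K = 91385 (K = 28 - 7*(-8745 - 4306) = 28 - 7*(-13051) = 28 + 91357 = 91385)
j = 79645/39963 (j = 2 + (12539 + (-5111 - 7709))/(23753 + 16210) = 2 + (12539 - 12820)/39963 = 2 - 281*1/39963 = 2 - 281/39963 = 79645/39963 ≈ 1.9930)
a = -80531 (a = (7751 + 3103) - 1*91385 = 10854 - 91385 = -80531)
a - j = -80531 - 1*79645/39963 = -80531 - 79645/39963 = -3218339998/39963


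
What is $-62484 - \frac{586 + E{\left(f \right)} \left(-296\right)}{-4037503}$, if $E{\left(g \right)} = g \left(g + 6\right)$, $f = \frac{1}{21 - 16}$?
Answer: $- \frac{6306983430826}{100937575} \approx -62484.0$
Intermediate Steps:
$f = \frac{1}{5} \approx 0.2$
$E{\left(g \right)} = g \left(6 + g\right)$
$-62484 - \frac{586 + E{\left(f \right)} \left(-296\right)}{-4037503} = -62484 - \frac{586 + \frac{6 + \frac{1}{5}}{5} \left(-296\right)}{-4037503} = -62484 - \left(586 + \frac{1}{5} \cdot \frac{31}{5} \left(-296\right)\right) \left(- \frac{1}{4037503}\right) = -62484 - \left(586 + \frac{31}{25} \left(-296\right)\right) \left(- \frac{1}{4037503}\right) = -62484 - \left(586 - \frac{9176}{25}\right) \left(- \frac{1}{4037503}\right) = -62484 - \frac{5474}{25} \left(- \frac{1}{4037503}\right) = -62484 - - \frac{5474}{100937575} = -62484 + \frac{5474}{100937575} = - \frac{6306983430826}{100937575}$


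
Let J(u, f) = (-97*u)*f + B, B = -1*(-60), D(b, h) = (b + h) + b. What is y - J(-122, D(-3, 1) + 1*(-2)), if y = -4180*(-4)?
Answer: 99498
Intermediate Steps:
D(b, h) = h + 2*b
B = 60
J(u, f) = 60 - 97*f*u (J(u, f) = (-97*u)*f + 60 = -97*f*u + 60 = 60 - 97*f*u)
y = 16720
y - J(-122, D(-3, 1) + 1*(-2)) = 16720 - (60 - 97*((1 + 2*(-3)) + 1*(-2))*(-122)) = 16720 - (60 - 97*((1 - 6) - 2)*(-122)) = 16720 - (60 - 97*(-5 - 2)*(-122)) = 16720 - (60 - 97*(-7)*(-122)) = 16720 - (60 - 82838) = 16720 - 1*(-82778) = 16720 + 82778 = 99498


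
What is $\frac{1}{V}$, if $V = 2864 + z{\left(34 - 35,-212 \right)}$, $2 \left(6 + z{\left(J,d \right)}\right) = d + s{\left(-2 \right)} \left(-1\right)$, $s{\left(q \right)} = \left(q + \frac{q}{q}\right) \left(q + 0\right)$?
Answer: $\frac{1}{2751} \approx 0.0003635$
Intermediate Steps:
$s{\left(q \right)} = q \left(1 + q\right)$ ($s{\left(q \right)} = \left(q + 1\right) q = \left(1 + q\right) q = q \left(1 + q\right)$)
$z{\left(J,d \right)} = -7 + \frac{d}{2}$ ($z{\left(J,d \right)} = -6 + \frac{d + - 2 \left(1 - 2\right) \left(-1\right)}{2} = -6 + \frac{d + \left(-2\right) \left(-1\right) \left(-1\right)}{2} = -6 + \frac{d + 2 \left(-1\right)}{2} = -6 + \frac{d - 2}{2} = -6 + \frac{-2 + d}{2} = -6 + \left(-1 + \frac{d}{2}\right) = -7 + \frac{d}{2}$)
$V = 2751$ ($V = 2864 + \left(-7 + \frac{1}{2} \left(-212\right)\right) = 2864 - 113 = 2751$)
$\frac{1}{V} = \frac{1}{2751}$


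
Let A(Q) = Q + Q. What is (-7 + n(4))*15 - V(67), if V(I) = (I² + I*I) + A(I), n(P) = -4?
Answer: -9277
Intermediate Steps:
A(Q) = 2*Q
V(I) = 2*I + 2*I² (V(I) = (I² + I*I) + 2*I = (I² + I²) + 2*I = 2*I² + 2*I = 2*I + 2*I²)
(-7 + n(4))*15 - V(67) = (-7 - 4)*15 - 2*67*(1 + 67) = -11*15 - 2*67*68 = -165 - 1*9112 = -165 - 9112 = -9277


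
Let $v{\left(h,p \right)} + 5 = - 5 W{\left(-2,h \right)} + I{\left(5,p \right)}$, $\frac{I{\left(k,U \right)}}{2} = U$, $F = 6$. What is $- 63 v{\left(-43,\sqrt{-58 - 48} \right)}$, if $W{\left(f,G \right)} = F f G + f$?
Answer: $162225 - 126 i \sqrt{106} \approx 1.6223 \cdot 10^{5} - 1297.3 i$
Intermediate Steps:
$I{\left(k,U \right)} = 2 U$
$W{\left(f,G \right)} = f + 6 G f$ ($W{\left(f,G \right)} = 6 f G + f = 6 G f + f = f + 6 G f$)
$v{\left(h,p \right)} = 5 + 2 p + 60 h$ ($v{\left(h,p \right)} = -5 + \left(- 5 \left(- 2 \left(1 + 6 h\right)\right) + 2 p\right) = -5 + \left(- 5 \left(-2 - 12 h\right) + 2 p\right) = -5 + \left(\left(10 + 60 h\right) + 2 p\right) = -5 + \left(10 + 2 p + 60 h\right) = 5 + 2 p + 60 h$)
$- 63 v{\left(-43,\sqrt{-58 - 48} \right)} = - 63 \left(5 + 2 \sqrt{-58 - 48} + 60 \left(-43\right)\right) = - 63 \left(5 + 2 \sqrt{-106} - 2580\right) = - 63 \left(5 + 2 i \sqrt{106} - 2580\right) = - 63 \left(-2575 + 2 i \sqrt{106}\right) = 162225 - 126 i \sqrt{106}$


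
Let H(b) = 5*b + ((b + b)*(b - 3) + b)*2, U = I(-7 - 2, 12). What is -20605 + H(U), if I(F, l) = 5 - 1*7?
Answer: -20579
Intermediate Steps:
I(F, l) = -2 (I(F, l) = 5 - 7 = -2)
U = -2
H(b) = 7*b + 4*b*(-3 + b) (H(b) = 5*b + ((2*b)*(-3 + b) + b)*2 = 5*b + (2*b*(-3 + b) + b)*2 = 5*b + (b + 2*b*(-3 + b))*2 = 5*b + (2*b + 4*b*(-3 + b)) = 7*b + 4*b*(-3 + b))
-20605 + H(U) = -20605 - 2*(-5 + 4*(-2)) = -20605 - 2*(-5 - 8) = -20605 - 2*(-13) = -20605 + 26 = -20579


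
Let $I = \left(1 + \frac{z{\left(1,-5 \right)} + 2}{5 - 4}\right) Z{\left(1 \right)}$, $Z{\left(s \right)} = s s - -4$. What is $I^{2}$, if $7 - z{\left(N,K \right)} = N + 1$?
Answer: $1600$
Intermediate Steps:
$z{\left(N,K \right)} = 6 - N$ ($z{\left(N,K \right)} = 7 - \left(N + 1\right) = 7 - \left(1 + N\right) = 6 - N$)
$Z{\left(s \right)} = 4 + s^{2}$ ($Z{\left(s \right)} = s^{2} + 4 = 4 + s^{2}$)
$I = 40$ ($I = \left(1 + \frac{\left(6 - 1\right) + 2}{5 - 4}\right) \left(4 + 1^{2}\right) = \left(1 + \frac{\left(6 - 1\right) + 2}{1}\right) \left(4 + 1\right) = \left(1 + \left(5 + 2\right) 1\right) 5 = \left(1 + 7 \cdot 1\right) 5 = \left(1 + 7\right) 5 = 8 \cdot 5 = 40$)
$I^{2} = 40^{2} = 1600$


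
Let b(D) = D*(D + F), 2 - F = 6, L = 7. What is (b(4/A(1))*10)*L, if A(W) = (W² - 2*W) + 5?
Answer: -210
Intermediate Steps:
A(W) = 5 + W² - 2*W
F = -4 (F = 2 - 1*6 = 2 - 6 = -4)
b(D) = D*(-4 + D) (b(D) = D*(D - 4) = D*(-4 + D))
(b(4/A(1))*10)*L = (((4/(5 + 1² - 2*1))*(-4 + 4/(5 + 1² - 2*1)))*10)*7 = (((4/(5 + 1 - 2))*(-4 + 4/(5 + 1 - 2)))*10)*7 = (((4/4)*(-4 + 4/4))*10)*7 = (((4*(¼))*(-4 + 4*(¼)))*10)*7 = ((1*(-4 + 1))*10)*7 = ((1*(-3))*10)*7 = -3*10*7 = -30*7 = -210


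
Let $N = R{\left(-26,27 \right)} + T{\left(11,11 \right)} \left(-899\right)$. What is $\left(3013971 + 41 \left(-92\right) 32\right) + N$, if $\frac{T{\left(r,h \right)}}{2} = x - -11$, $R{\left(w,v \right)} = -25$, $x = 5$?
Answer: $2864474$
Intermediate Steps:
$T{\left(r,h \right)} = 32$ ($T{\left(r,h \right)} = 2 \left(5 - -11\right) = 2 \left(5 + 11\right) = 2 \cdot 16 = 32$)
$N = -28793$ ($N = -25 + 32 \left(-899\right) = -25 - 28768 = -28793$)
$\left(3013971 + 41 \left(-92\right) 32\right) + N = \left(3013971 + 41 \left(-92\right) 32\right) - 28793 = \left(3013971 - 120704\right) - 28793 = 2893267 - 28793 = 2864474$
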